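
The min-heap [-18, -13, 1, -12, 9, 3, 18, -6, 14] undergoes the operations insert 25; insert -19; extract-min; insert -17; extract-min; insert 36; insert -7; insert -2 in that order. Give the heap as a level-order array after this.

[-17, -13, -7, -12, 9, -2, 18, -6, 14, 25, 36, 3, 1]

insert 25:
  append 25 at index 9 → [-18, -13, 1, -12, 9, 3, 18, -6, 14, 25] (no swap needed)
insert -19:
  append -19 at index 10 → [-18, -13, 1, -12, 9, 3, 18, -6, 14, 25, -19]
  -19 < parent 9 at index 4, swap → [-18, -13, 1, -12, -19, 3, 18, -6, 14, 25, 9]
  -19 < parent -13 at index 1, swap → [-18, -19, 1, -12, -13, 3, 18, -6, 14, 25, 9]
  -19 < parent -18 at index 0, swap → [-19, -18, 1, -12, -13, 3, 18, -6, 14, 25, 9]
extract-min → returns -19:
  remove root -19; move last element 9 to root → [9, -18, 1, -12, -13, 3, 18, -6, 14, 25]
  9 vs smaller child -18 at index 1, swap → [-18, 9, 1, -12, -13, 3, 18, -6, 14, 25]
  9 vs smaller child -13 at index 4, swap → [-18, -13, 1, -12, 9, 3, 18, -6, 14, 25]
insert -17:
  append -17 at index 10 → [-18, -13, 1, -12, 9, 3, 18, -6, 14, 25, -17]
  -17 < parent 9 at index 4, swap → [-18, -13, 1, -12, -17, 3, 18, -6, 14, 25, 9]
  -17 < parent -13 at index 1, swap → [-18, -17, 1, -12, -13, 3, 18, -6, 14, 25, 9]
extract-min → returns -18:
  remove root -18; move last element 9 to root → [9, -17, 1, -12, -13, 3, 18, -6, 14, 25]
  9 vs smaller child -17 at index 1, swap → [-17, 9, 1, -12, -13, 3, 18, -6, 14, 25]
  9 vs smaller child -13 at index 4, swap → [-17, -13, 1, -12, 9, 3, 18, -6, 14, 25]
insert 36:
  append 36 at index 10 → [-17, -13, 1, -12, 9, 3, 18, -6, 14, 25, 36] (no swap needed)
insert -7:
  append -7 at index 11 → [-17, -13, 1, -12, 9, 3, 18, -6, 14, 25, 36, -7]
  -7 < parent 3 at index 5, swap → [-17, -13, 1, -12, 9, -7, 18, -6, 14, 25, 36, 3]
  -7 < parent 1 at index 2, swap → [-17, -13, -7, -12, 9, 1, 18, -6, 14, 25, 36, 3]
insert -2:
  append -2 at index 12 → [-17, -13, -7, -12, 9, 1, 18, -6, 14, 25, 36, 3, -2]
  -2 < parent 1 at index 5, swap → [-17, -13, -7, -12, 9, -2, 18, -6, 14, 25, 36, 3, 1]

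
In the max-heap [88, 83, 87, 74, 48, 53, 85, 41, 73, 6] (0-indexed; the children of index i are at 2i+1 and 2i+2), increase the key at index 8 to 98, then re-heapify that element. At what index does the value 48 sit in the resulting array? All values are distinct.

4

set index 8 from 73 to 98 → [88, 83, 87, 74, 48, 53, 85, 41, 98, 6]
98 > parent 74 at index 3, swap → [88, 83, 87, 98, 48, 53, 85, 41, 74, 6]
98 > parent 83 at index 1, swap → [88, 98, 87, 83, 48, 53, 85, 41, 74, 6]
98 > parent 88 at index 0, swap → [98, 88, 87, 83, 48, 53, 85, 41, 74, 6]
resulting array: [98, 88, 87, 83, 48, 53, 85, 41, 74, 6]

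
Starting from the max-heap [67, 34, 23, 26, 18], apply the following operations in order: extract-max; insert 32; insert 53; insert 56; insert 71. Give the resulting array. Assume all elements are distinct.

extract-max → returns 67:
  remove root 67; move last element 18 to root → [18, 34, 23, 26]
  18 vs larger child 34 at index 1, swap → [34, 18, 23, 26]
  18 vs only child 26 at index 3, swap → [34, 26, 23, 18]
insert 32:
  append 32 at index 4 → [34, 26, 23, 18, 32]
  32 > parent 26 at index 1, swap → [34, 32, 23, 18, 26]
insert 53:
  append 53 at index 5 → [34, 32, 23, 18, 26, 53]
  53 > parent 23 at index 2, swap → [34, 32, 53, 18, 26, 23]
  53 > parent 34 at index 0, swap → [53, 32, 34, 18, 26, 23]
insert 56:
  append 56 at index 6 → [53, 32, 34, 18, 26, 23, 56]
  56 > parent 34 at index 2, swap → [53, 32, 56, 18, 26, 23, 34]
  56 > parent 53 at index 0, swap → [56, 32, 53, 18, 26, 23, 34]
insert 71:
  append 71 at index 7 → [56, 32, 53, 18, 26, 23, 34, 71]
  71 > parent 18 at index 3, swap → [56, 32, 53, 71, 26, 23, 34, 18]
  71 > parent 32 at index 1, swap → [56, 71, 53, 32, 26, 23, 34, 18]
  71 > parent 56 at index 0, swap → [71, 56, 53, 32, 26, 23, 34, 18]

[71, 56, 53, 32, 26, 23, 34, 18]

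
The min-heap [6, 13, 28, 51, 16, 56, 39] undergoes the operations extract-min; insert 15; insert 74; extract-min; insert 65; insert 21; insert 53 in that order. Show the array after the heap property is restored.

[15, 16, 28, 21, 39, 56, 74, 65, 51, 53]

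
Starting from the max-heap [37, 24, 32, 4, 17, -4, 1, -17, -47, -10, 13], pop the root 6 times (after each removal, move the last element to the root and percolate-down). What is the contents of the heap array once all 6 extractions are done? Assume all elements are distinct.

extract-max #1 returns 37:
  remove root 37; move last element 13 to root → [13, 24, 32, 4, 17, -4, 1, -17, -47, -10]
  13 vs larger child 32 at index 2, swap → [32, 24, 13, 4, 17, -4, 1, -17, -47, -10]
extract-max #2 returns 32:
  remove root 32; move last element -10 to root → [-10, 24, 13, 4, 17, -4, 1, -17, -47]
  -10 vs larger child 24 at index 1, swap → [24, -10, 13, 4, 17, -4, 1, -17, -47]
  -10 vs larger child 17 at index 4, swap → [24, 17, 13, 4, -10, -4, 1, -17, -47]
extract-max #3 returns 24:
  remove root 24; move last element -47 to root → [-47, 17, 13, 4, -10, -4, 1, -17]
  -47 vs larger child 17 at index 1, swap → [17, -47, 13, 4, -10, -4, 1, -17]
  -47 vs larger child 4 at index 3, swap → [17, 4, 13, -47, -10, -4, 1, -17]
  -47 vs only child -17 at index 7, swap → [17, 4, 13, -17, -10, -4, 1, -47]
extract-max #4 returns 17:
  remove root 17; move last element -47 to root → [-47, 4, 13, -17, -10, -4, 1]
  -47 vs larger child 13 at index 2, swap → [13, 4, -47, -17, -10, -4, 1]
  -47 vs larger child 1 at index 6, swap → [13, 4, 1, -17, -10, -4, -47]
extract-max #5 returns 13:
  remove root 13; move last element -47 to root → [-47, 4, 1, -17, -10, -4]
  -47 vs larger child 4 at index 1, swap → [4, -47, 1, -17, -10, -4]
  -47 vs larger child -10 at index 4, swap → [4, -10, 1, -17, -47, -4]
extract-max #6 returns 4:
  remove root 4; move last element -4 to root → [-4, -10, 1, -17, -47]
  -4 vs larger child 1 at index 2, swap → [1, -10, -4, -17, -47]

[1, -10, -4, -17, -47]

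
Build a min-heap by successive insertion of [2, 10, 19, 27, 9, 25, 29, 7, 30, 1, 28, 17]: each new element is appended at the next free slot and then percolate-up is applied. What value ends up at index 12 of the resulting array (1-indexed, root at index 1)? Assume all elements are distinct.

25

Insert 2:
  append 2 at index 1 → [2] (no swap needed)
Insert 10:
  append 10 at index 2 → [2, 10] (no swap needed)
Insert 19:
  append 19 at index 3 → [2, 10, 19] (no swap needed)
Insert 27:
  append 27 at index 4 → [2, 10, 19, 27] (no swap needed)
Insert 9:
  append 9 at index 5 → [2, 10, 19, 27, 9]
  9 < parent 10 at index 2, swap → [2, 9, 19, 27, 10]
Insert 25:
  append 25 at index 6 → [2, 9, 19, 27, 10, 25] (no swap needed)
Insert 29:
  append 29 at index 7 → [2, 9, 19, 27, 10, 25, 29] (no swap needed)
Insert 7:
  append 7 at index 8 → [2, 9, 19, 27, 10, 25, 29, 7]
  7 < parent 27 at index 4, swap → [2, 9, 19, 7, 10, 25, 29, 27]
  7 < parent 9 at index 2, swap → [2, 7, 19, 9, 10, 25, 29, 27]
Insert 30:
  append 30 at index 9 → [2, 7, 19, 9, 10, 25, 29, 27, 30] (no swap needed)
Insert 1:
  append 1 at index 10 → [2, 7, 19, 9, 10, 25, 29, 27, 30, 1]
  1 < parent 10 at index 5, swap → [2, 7, 19, 9, 1, 25, 29, 27, 30, 10]
  1 < parent 7 at index 2, swap → [2, 1, 19, 9, 7, 25, 29, 27, 30, 10]
  1 < parent 2 at index 1, swap → [1, 2, 19, 9, 7, 25, 29, 27, 30, 10]
Insert 28:
  append 28 at index 11 → [1, 2, 19, 9, 7, 25, 29, 27, 30, 10, 28] (no swap needed)
Insert 17:
  append 17 at index 12 → [1, 2, 19, 9, 7, 25, 29, 27, 30, 10, 28, 17]
  17 < parent 25 at index 6, swap → [1, 2, 19, 9, 7, 17, 29, 27, 30, 10, 28, 25]
  17 < parent 19 at index 3, swap → [1, 2, 17, 9, 7, 19, 29, 27, 30, 10, 28, 25]
resulting array: [1, 2, 17, 9, 7, 19, 29, 27, 30, 10, 28, 25]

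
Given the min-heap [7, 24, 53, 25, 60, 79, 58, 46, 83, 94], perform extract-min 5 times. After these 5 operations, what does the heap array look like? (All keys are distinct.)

extract-min #1 returns 7:
  remove root 7; move last element 94 to root → [94, 24, 53, 25, 60, 79, 58, 46, 83]
  94 vs smaller child 24 at index 1, swap → [24, 94, 53, 25, 60, 79, 58, 46, 83]
  94 vs smaller child 25 at index 3, swap → [24, 25, 53, 94, 60, 79, 58, 46, 83]
  94 vs smaller child 46 at index 7, swap → [24, 25, 53, 46, 60, 79, 58, 94, 83]
extract-min #2 returns 24:
  remove root 24; move last element 83 to root → [83, 25, 53, 46, 60, 79, 58, 94]
  83 vs smaller child 25 at index 1, swap → [25, 83, 53, 46, 60, 79, 58, 94]
  83 vs smaller child 46 at index 3, swap → [25, 46, 53, 83, 60, 79, 58, 94]
extract-min #3 returns 25:
  remove root 25; move last element 94 to root → [94, 46, 53, 83, 60, 79, 58]
  94 vs smaller child 46 at index 1, swap → [46, 94, 53, 83, 60, 79, 58]
  94 vs smaller child 60 at index 4, swap → [46, 60, 53, 83, 94, 79, 58]
extract-min #4 returns 46:
  remove root 46; move last element 58 to root → [58, 60, 53, 83, 94, 79]
  58 vs smaller child 53 at index 2, swap → [53, 60, 58, 83, 94, 79]
extract-min #5 returns 53:
  remove root 53; move last element 79 to root → [79, 60, 58, 83, 94]
  79 vs smaller child 58 at index 2, swap → [58, 60, 79, 83, 94]

[58, 60, 79, 83, 94]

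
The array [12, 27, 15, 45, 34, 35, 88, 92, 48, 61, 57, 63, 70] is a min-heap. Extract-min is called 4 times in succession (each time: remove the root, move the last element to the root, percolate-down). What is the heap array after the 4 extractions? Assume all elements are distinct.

[35, 45, 61, 48, 57, 63, 88, 92, 70]

extract-min #1 returns 12:
  remove root 12; move last element 70 to root → [70, 27, 15, 45, 34, 35, 88, 92, 48, 61, 57, 63]
  70 vs smaller child 15 at index 2, swap → [15, 27, 70, 45, 34, 35, 88, 92, 48, 61, 57, 63]
  70 vs smaller child 35 at index 5, swap → [15, 27, 35, 45, 34, 70, 88, 92, 48, 61, 57, 63]
  70 vs only child 63 at index 11, swap → [15, 27, 35, 45, 34, 63, 88, 92, 48, 61, 57, 70]
extract-min #2 returns 15:
  remove root 15; move last element 70 to root → [70, 27, 35, 45, 34, 63, 88, 92, 48, 61, 57]
  70 vs smaller child 27 at index 1, swap → [27, 70, 35, 45, 34, 63, 88, 92, 48, 61, 57]
  70 vs smaller child 34 at index 4, swap → [27, 34, 35, 45, 70, 63, 88, 92, 48, 61, 57]
  70 vs smaller child 57 at index 10, swap → [27, 34, 35, 45, 57, 63, 88, 92, 48, 61, 70]
extract-min #3 returns 27:
  remove root 27; move last element 70 to root → [70, 34, 35, 45, 57, 63, 88, 92, 48, 61]
  70 vs smaller child 34 at index 1, swap → [34, 70, 35, 45, 57, 63, 88, 92, 48, 61]
  70 vs smaller child 45 at index 3, swap → [34, 45, 35, 70, 57, 63, 88, 92, 48, 61]
  70 vs smaller child 48 at index 8, swap → [34, 45, 35, 48, 57, 63, 88, 92, 70, 61]
extract-min #4 returns 34:
  remove root 34; move last element 61 to root → [61, 45, 35, 48, 57, 63, 88, 92, 70]
  61 vs smaller child 35 at index 2, swap → [35, 45, 61, 48, 57, 63, 88, 92, 70]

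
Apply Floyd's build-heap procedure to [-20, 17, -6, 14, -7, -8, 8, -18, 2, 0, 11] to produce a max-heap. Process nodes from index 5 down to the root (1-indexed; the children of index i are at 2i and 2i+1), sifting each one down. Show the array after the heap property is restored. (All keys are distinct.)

sift down from index 5:
  -7 vs larger child 11 at index 11, swap → [-20, 17, -6, 14, 11, -8, 8, -18, 2, 0, -7]
sift down from index 4: already satisfies heap property
sift down from index 3:
  -6 vs larger child 8 at index 7, swap → [-20, 17, 8, 14, 11, -8, -6, -18, 2, 0, -7]
sift down from index 2: already satisfies heap property
sift down from index 1:
  -20 vs larger child 17 at index 2, swap → [17, -20, 8, 14, 11, -8, -6, -18, 2, 0, -7]
  -20 vs larger child 14 at index 4, swap → [17, 14, 8, -20, 11, -8, -6, -18, 2, 0, -7]
  -20 vs larger child 2 at index 9, swap → [17, 14, 8, 2, 11, -8, -6, -18, -20, 0, -7]

[17, 14, 8, 2, 11, -8, -6, -18, -20, 0, -7]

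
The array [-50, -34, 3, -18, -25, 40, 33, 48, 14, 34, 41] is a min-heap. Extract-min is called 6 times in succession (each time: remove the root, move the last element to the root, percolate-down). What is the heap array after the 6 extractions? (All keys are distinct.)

[33, 34, 40, 41, 48]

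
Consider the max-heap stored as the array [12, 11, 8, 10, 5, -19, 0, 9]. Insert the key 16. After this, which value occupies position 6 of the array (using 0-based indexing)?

append 16 at index 8 → [12, 11, 8, 10, 5, -19, 0, 9, 16]
16 > parent 10 at index 3, swap → [12, 11, 8, 16, 5, -19, 0, 9, 10]
16 > parent 11 at index 1, swap → [12, 16, 8, 11, 5, -19, 0, 9, 10]
16 > parent 12 at index 0, swap → [16, 12, 8, 11, 5, -19, 0, 9, 10]
resulting array: [16, 12, 8, 11, 5, -19, 0, 9, 10]

0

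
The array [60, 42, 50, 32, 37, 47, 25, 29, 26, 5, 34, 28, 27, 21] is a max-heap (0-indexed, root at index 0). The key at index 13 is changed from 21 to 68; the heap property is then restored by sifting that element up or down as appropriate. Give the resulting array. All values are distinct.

set index 13 from 21 to 68 → [60, 42, 50, 32, 37, 47, 25, 29, 26, 5, 34, 28, 27, 68]
68 > parent 25 at index 6, swap → [60, 42, 50, 32, 37, 47, 68, 29, 26, 5, 34, 28, 27, 25]
68 > parent 50 at index 2, swap → [60, 42, 68, 32, 37, 47, 50, 29, 26, 5, 34, 28, 27, 25]
68 > parent 60 at index 0, swap → [68, 42, 60, 32, 37, 47, 50, 29, 26, 5, 34, 28, 27, 25]

[68, 42, 60, 32, 37, 47, 50, 29, 26, 5, 34, 28, 27, 25]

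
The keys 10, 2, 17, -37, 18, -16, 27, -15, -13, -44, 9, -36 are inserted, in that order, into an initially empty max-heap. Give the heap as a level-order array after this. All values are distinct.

[27, 17, 18, -13, 9, -16, 10, -37, -15, -44, 2, -36]

Insert 10:
  append 10 at index 0 → [10] (no swap needed)
Insert 2:
  append 2 at index 1 → [10, 2] (no swap needed)
Insert 17:
  append 17 at index 2 → [10, 2, 17]
  17 > parent 10 at index 0, swap → [17, 2, 10]
Insert -37:
  append -37 at index 3 → [17, 2, 10, -37] (no swap needed)
Insert 18:
  append 18 at index 4 → [17, 2, 10, -37, 18]
  18 > parent 2 at index 1, swap → [17, 18, 10, -37, 2]
  18 > parent 17 at index 0, swap → [18, 17, 10, -37, 2]
Insert -16:
  append -16 at index 5 → [18, 17, 10, -37, 2, -16] (no swap needed)
Insert 27:
  append 27 at index 6 → [18, 17, 10, -37, 2, -16, 27]
  27 > parent 10 at index 2, swap → [18, 17, 27, -37, 2, -16, 10]
  27 > parent 18 at index 0, swap → [27, 17, 18, -37, 2, -16, 10]
Insert -15:
  append -15 at index 7 → [27, 17, 18, -37, 2, -16, 10, -15]
  -15 > parent -37 at index 3, swap → [27, 17, 18, -15, 2, -16, 10, -37]
Insert -13:
  append -13 at index 8 → [27, 17, 18, -15, 2, -16, 10, -37, -13]
  -13 > parent -15 at index 3, swap → [27, 17, 18, -13, 2, -16, 10, -37, -15]
Insert -44:
  append -44 at index 9 → [27, 17, 18, -13, 2, -16, 10, -37, -15, -44] (no swap needed)
Insert 9:
  append 9 at index 10 → [27, 17, 18, -13, 2, -16, 10, -37, -15, -44, 9]
  9 > parent 2 at index 4, swap → [27, 17, 18, -13, 9, -16, 10, -37, -15, -44, 2]
Insert -36:
  append -36 at index 11 → [27, 17, 18, -13, 9, -16, 10, -37, -15, -44, 2, -36] (no swap needed)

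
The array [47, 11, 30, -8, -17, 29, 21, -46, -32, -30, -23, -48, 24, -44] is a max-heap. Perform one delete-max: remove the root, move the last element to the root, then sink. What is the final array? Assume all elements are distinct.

remove root 47; move last element -44 to root → [-44, 11, 30, -8, -17, 29, 21, -46, -32, -30, -23, -48, 24]
-44 vs larger child 30 at index 2, swap → [30, 11, -44, -8, -17, 29, 21, -46, -32, -30, -23, -48, 24]
-44 vs larger child 29 at index 5, swap → [30, 11, 29, -8, -17, -44, 21, -46, -32, -30, -23, -48, 24]
-44 vs larger child 24 at index 12, swap → [30, 11, 29, -8, -17, 24, 21, -46, -32, -30, -23, -48, -44]

[30, 11, 29, -8, -17, 24, 21, -46, -32, -30, -23, -48, -44]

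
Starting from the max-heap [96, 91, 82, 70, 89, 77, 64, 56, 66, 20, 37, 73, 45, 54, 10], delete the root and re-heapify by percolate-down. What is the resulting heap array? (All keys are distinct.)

remove root 96; move last element 10 to root → [10, 91, 82, 70, 89, 77, 64, 56, 66, 20, 37, 73, 45, 54]
10 vs larger child 91 at index 1, swap → [91, 10, 82, 70, 89, 77, 64, 56, 66, 20, 37, 73, 45, 54]
10 vs larger child 89 at index 4, swap → [91, 89, 82, 70, 10, 77, 64, 56, 66, 20, 37, 73, 45, 54]
10 vs larger child 37 at index 10, swap → [91, 89, 82, 70, 37, 77, 64, 56, 66, 20, 10, 73, 45, 54]

[91, 89, 82, 70, 37, 77, 64, 56, 66, 20, 10, 73, 45, 54]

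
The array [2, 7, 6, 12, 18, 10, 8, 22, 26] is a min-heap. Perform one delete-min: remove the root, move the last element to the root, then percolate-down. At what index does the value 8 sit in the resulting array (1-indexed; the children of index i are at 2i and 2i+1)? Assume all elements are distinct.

remove root 2; move last element 26 to root → [26, 7, 6, 12, 18, 10, 8, 22]
26 vs smaller child 6 at index 3, swap → [6, 7, 26, 12, 18, 10, 8, 22]
26 vs smaller child 8 at index 7, swap → [6, 7, 8, 12, 18, 10, 26, 22]
resulting array: [6, 7, 8, 12, 18, 10, 26, 22]

3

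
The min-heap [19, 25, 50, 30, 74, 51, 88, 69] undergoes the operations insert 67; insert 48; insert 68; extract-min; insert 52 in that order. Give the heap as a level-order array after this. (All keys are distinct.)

[25, 30, 50, 67, 48, 51, 88, 69, 68, 74, 52]

insert 67:
  append 67 at index 8 → [19, 25, 50, 30, 74, 51, 88, 69, 67] (no swap needed)
insert 48:
  append 48 at index 9 → [19, 25, 50, 30, 74, 51, 88, 69, 67, 48]
  48 < parent 74 at index 4, swap → [19, 25, 50, 30, 48, 51, 88, 69, 67, 74]
insert 68:
  append 68 at index 10 → [19, 25, 50, 30, 48, 51, 88, 69, 67, 74, 68] (no swap needed)
extract-min → returns 19:
  remove root 19; move last element 68 to root → [68, 25, 50, 30, 48, 51, 88, 69, 67, 74]
  68 vs smaller child 25 at index 1, swap → [25, 68, 50, 30, 48, 51, 88, 69, 67, 74]
  68 vs smaller child 30 at index 3, swap → [25, 30, 50, 68, 48, 51, 88, 69, 67, 74]
  68 vs smaller child 67 at index 8, swap → [25, 30, 50, 67, 48, 51, 88, 69, 68, 74]
insert 52:
  append 52 at index 10 → [25, 30, 50, 67, 48, 51, 88, 69, 68, 74, 52] (no swap needed)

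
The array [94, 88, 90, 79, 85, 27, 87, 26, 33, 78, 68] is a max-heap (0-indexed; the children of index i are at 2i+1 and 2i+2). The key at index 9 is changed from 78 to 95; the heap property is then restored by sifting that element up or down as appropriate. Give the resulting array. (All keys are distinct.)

[95, 94, 90, 79, 88, 27, 87, 26, 33, 85, 68]

set index 9 from 78 to 95 → [94, 88, 90, 79, 85, 27, 87, 26, 33, 95, 68]
95 > parent 85 at index 4, swap → [94, 88, 90, 79, 95, 27, 87, 26, 33, 85, 68]
95 > parent 88 at index 1, swap → [94, 95, 90, 79, 88, 27, 87, 26, 33, 85, 68]
95 > parent 94 at index 0, swap → [95, 94, 90, 79, 88, 27, 87, 26, 33, 85, 68]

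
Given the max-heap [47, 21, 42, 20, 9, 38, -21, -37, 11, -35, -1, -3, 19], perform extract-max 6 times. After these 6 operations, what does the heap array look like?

[11, 9, -3, -1, -37, -35, -21]

extract-max #1 returns 47:
  remove root 47; move last element 19 to root → [19, 21, 42, 20, 9, 38, -21, -37, 11, -35, -1, -3]
  19 vs larger child 42 at index 2, swap → [42, 21, 19, 20, 9, 38, -21, -37, 11, -35, -1, -3]
  19 vs larger child 38 at index 5, swap → [42, 21, 38, 20, 9, 19, -21, -37, 11, -35, -1, -3]
extract-max #2 returns 42:
  remove root 42; move last element -3 to root → [-3, 21, 38, 20, 9, 19, -21, -37, 11, -35, -1]
  -3 vs larger child 38 at index 2, swap → [38, 21, -3, 20, 9, 19, -21, -37, 11, -35, -1]
  -3 vs larger child 19 at index 5, swap → [38, 21, 19, 20, 9, -3, -21, -37, 11, -35, -1]
extract-max #3 returns 38:
  remove root 38; move last element -1 to root → [-1, 21, 19, 20, 9, -3, -21, -37, 11, -35]
  -1 vs larger child 21 at index 1, swap → [21, -1, 19, 20, 9, -3, -21, -37, 11, -35]
  -1 vs larger child 20 at index 3, swap → [21, 20, 19, -1, 9, -3, -21, -37, 11, -35]
  -1 vs larger child 11 at index 8, swap → [21, 20, 19, 11, 9, -3, -21, -37, -1, -35]
extract-max #4 returns 21:
  remove root 21; move last element -35 to root → [-35, 20, 19, 11, 9, -3, -21, -37, -1]
  -35 vs larger child 20 at index 1, swap → [20, -35, 19, 11, 9, -3, -21, -37, -1]
  -35 vs larger child 11 at index 3, swap → [20, 11, 19, -35, 9, -3, -21, -37, -1]
  -35 vs larger child -1 at index 8, swap → [20, 11, 19, -1, 9, -3, -21, -37, -35]
extract-max #5 returns 20:
  remove root 20; move last element -35 to root → [-35, 11, 19, -1, 9, -3, -21, -37]
  -35 vs larger child 19 at index 2, swap → [19, 11, -35, -1, 9, -3, -21, -37]
  -35 vs larger child -3 at index 5, swap → [19, 11, -3, -1, 9, -35, -21, -37]
extract-max #6 returns 19:
  remove root 19; move last element -37 to root → [-37, 11, -3, -1, 9, -35, -21]
  -37 vs larger child 11 at index 1, swap → [11, -37, -3, -1, 9, -35, -21]
  -37 vs larger child 9 at index 4, swap → [11, 9, -3, -1, -37, -35, -21]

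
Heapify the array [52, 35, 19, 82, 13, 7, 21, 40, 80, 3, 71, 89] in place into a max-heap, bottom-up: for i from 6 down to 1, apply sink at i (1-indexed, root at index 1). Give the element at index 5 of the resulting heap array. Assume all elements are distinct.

sift down from index 6:
  7 vs only child 89 at index 12, swap → [52, 35, 19, 82, 13, 89, 21, 40, 80, 3, 71, 7]
sift down from index 5:
  13 vs larger child 71 at index 11, swap → [52, 35, 19, 82, 71, 89, 21, 40, 80, 3, 13, 7]
sift down from index 4: already satisfies heap property
sift down from index 3:
  19 vs larger child 89 at index 6, swap → [52, 35, 89, 82, 71, 19, 21, 40, 80, 3, 13, 7]
sift down from index 2:
  35 vs larger child 82 at index 4, swap → [52, 82, 89, 35, 71, 19, 21, 40, 80, 3, 13, 7]
  35 vs larger child 80 at index 9, swap → [52, 82, 89, 80, 71, 19, 21, 40, 35, 3, 13, 7]
sift down from index 1:
  52 vs larger child 89 at index 3, swap → [89, 82, 52, 80, 71, 19, 21, 40, 35, 3, 13, 7]
resulting array: [89, 82, 52, 80, 71, 19, 21, 40, 35, 3, 13, 7]

71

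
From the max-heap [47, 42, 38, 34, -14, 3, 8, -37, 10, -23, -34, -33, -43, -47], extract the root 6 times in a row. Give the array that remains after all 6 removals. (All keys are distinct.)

[3, -14, -34, -33, -23, -47, -43, -37]

extract-max #1 returns 47:
  remove root 47; move last element -47 to root → [-47, 42, 38, 34, -14, 3, 8, -37, 10, -23, -34, -33, -43]
  -47 vs larger child 42 at index 1, swap → [42, -47, 38, 34, -14, 3, 8, -37, 10, -23, -34, -33, -43]
  -47 vs larger child 34 at index 3, swap → [42, 34, 38, -47, -14, 3, 8, -37, 10, -23, -34, -33, -43]
  -47 vs larger child 10 at index 8, swap → [42, 34, 38, 10, -14, 3, 8, -37, -47, -23, -34, -33, -43]
extract-max #2 returns 42:
  remove root 42; move last element -43 to root → [-43, 34, 38, 10, -14, 3, 8, -37, -47, -23, -34, -33]
  -43 vs larger child 38 at index 2, swap → [38, 34, -43, 10, -14, 3, 8, -37, -47, -23, -34, -33]
  -43 vs larger child 8 at index 6, swap → [38, 34, 8, 10, -14, 3, -43, -37, -47, -23, -34, -33]
extract-max #3 returns 38:
  remove root 38; move last element -33 to root → [-33, 34, 8, 10, -14, 3, -43, -37, -47, -23, -34]
  -33 vs larger child 34 at index 1, swap → [34, -33, 8, 10, -14, 3, -43, -37, -47, -23, -34]
  -33 vs larger child 10 at index 3, swap → [34, 10, 8, -33, -14, 3, -43, -37, -47, -23, -34]
extract-max #4 returns 34:
  remove root 34; move last element -34 to root → [-34, 10, 8, -33, -14, 3, -43, -37, -47, -23]
  -34 vs larger child 10 at index 1, swap → [10, -34, 8, -33, -14, 3, -43, -37, -47, -23]
  -34 vs larger child -14 at index 4, swap → [10, -14, 8, -33, -34, 3, -43, -37, -47, -23]
  -34 vs only child -23 at index 9, swap → [10, -14, 8, -33, -23, 3, -43, -37, -47, -34]
extract-max #5 returns 10:
  remove root 10; move last element -34 to root → [-34, -14, 8, -33, -23, 3, -43, -37, -47]
  -34 vs larger child 8 at index 2, swap → [8, -14, -34, -33, -23, 3, -43, -37, -47]
  -34 vs larger child 3 at index 5, swap → [8, -14, 3, -33, -23, -34, -43, -37, -47]
extract-max #6 returns 8:
  remove root 8; move last element -47 to root → [-47, -14, 3, -33, -23, -34, -43, -37]
  -47 vs larger child 3 at index 2, swap → [3, -14, -47, -33, -23, -34, -43, -37]
  -47 vs larger child -34 at index 5, swap → [3, -14, -34, -33, -23, -47, -43, -37]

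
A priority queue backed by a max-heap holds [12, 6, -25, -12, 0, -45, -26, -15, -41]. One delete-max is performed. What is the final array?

[6, 0, -25, -12, -41, -45, -26, -15]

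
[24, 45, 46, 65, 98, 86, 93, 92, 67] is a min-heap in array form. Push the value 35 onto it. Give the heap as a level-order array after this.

[24, 35, 46, 65, 45, 86, 93, 92, 67, 98]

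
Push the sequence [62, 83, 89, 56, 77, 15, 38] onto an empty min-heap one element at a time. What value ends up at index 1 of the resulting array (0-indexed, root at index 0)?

62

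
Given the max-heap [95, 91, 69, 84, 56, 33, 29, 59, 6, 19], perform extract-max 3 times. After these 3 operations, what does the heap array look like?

extract-max #1 returns 95:
  remove root 95; move last element 19 to root → [19, 91, 69, 84, 56, 33, 29, 59, 6]
  19 vs larger child 91 at index 1, swap → [91, 19, 69, 84, 56, 33, 29, 59, 6]
  19 vs larger child 84 at index 3, swap → [91, 84, 69, 19, 56, 33, 29, 59, 6]
  19 vs larger child 59 at index 7, swap → [91, 84, 69, 59, 56, 33, 29, 19, 6]
extract-max #2 returns 91:
  remove root 91; move last element 6 to root → [6, 84, 69, 59, 56, 33, 29, 19]
  6 vs larger child 84 at index 1, swap → [84, 6, 69, 59, 56, 33, 29, 19]
  6 vs larger child 59 at index 3, swap → [84, 59, 69, 6, 56, 33, 29, 19]
  6 vs only child 19 at index 7, swap → [84, 59, 69, 19, 56, 33, 29, 6]
extract-max #3 returns 84:
  remove root 84; move last element 6 to root → [6, 59, 69, 19, 56, 33, 29]
  6 vs larger child 69 at index 2, swap → [69, 59, 6, 19, 56, 33, 29]
  6 vs larger child 33 at index 5, swap → [69, 59, 33, 19, 56, 6, 29]

[69, 59, 33, 19, 56, 6, 29]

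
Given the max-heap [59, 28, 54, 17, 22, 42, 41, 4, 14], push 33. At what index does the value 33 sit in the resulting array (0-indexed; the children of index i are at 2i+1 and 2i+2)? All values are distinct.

append 33 at index 9 → [59, 28, 54, 17, 22, 42, 41, 4, 14, 33]
33 > parent 22 at index 4, swap → [59, 28, 54, 17, 33, 42, 41, 4, 14, 22]
33 > parent 28 at index 1, swap → [59, 33, 54, 17, 28, 42, 41, 4, 14, 22]
resulting array: [59, 33, 54, 17, 28, 42, 41, 4, 14, 22]

1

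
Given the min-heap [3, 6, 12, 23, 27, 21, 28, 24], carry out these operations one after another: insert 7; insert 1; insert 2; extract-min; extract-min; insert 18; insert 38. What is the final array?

[3, 6, 12, 7, 18, 21, 28, 24, 23, 27, 38]

insert 7:
  append 7 at index 8 → [3, 6, 12, 23, 27, 21, 28, 24, 7]
  7 < parent 23 at index 3, swap → [3, 6, 12, 7, 27, 21, 28, 24, 23]
insert 1:
  append 1 at index 9 → [3, 6, 12, 7, 27, 21, 28, 24, 23, 1]
  1 < parent 27 at index 4, swap → [3, 6, 12, 7, 1, 21, 28, 24, 23, 27]
  1 < parent 6 at index 1, swap → [3, 1, 12, 7, 6, 21, 28, 24, 23, 27]
  1 < parent 3 at index 0, swap → [1, 3, 12, 7, 6, 21, 28, 24, 23, 27]
insert 2:
  append 2 at index 10 → [1, 3, 12, 7, 6, 21, 28, 24, 23, 27, 2]
  2 < parent 6 at index 4, swap → [1, 3, 12, 7, 2, 21, 28, 24, 23, 27, 6]
  2 < parent 3 at index 1, swap → [1, 2, 12, 7, 3, 21, 28, 24, 23, 27, 6]
extract-min → returns 1:
  remove root 1; move last element 6 to root → [6, 2, 12, 7, 3, 21, 28, 24, 23, 27]
  6 vs smaller child 2 at index 1, swap → [2, 6, 12, 7, 3, 21, 28, 24, 23, 27]
  6 vs smaller child 3 at index 4, swap → [2, 3, 12, 7, 6, 21, 28, 24, 23, 27]
extract-min → returns 2:
  remove root 2; move last element 27 to root → [27, 3, 12, 7, 6, 21, 28, 24, 23]
  27 vs smaller child 3 at index 1, swap → [3, 27, 12, 7, 6, 21, 28, 24, 23]
  27 vs smaller child 6 at index 4, swap → [3, 6, 12, 7, 27, 21, 28, 24, 23]
insert 18:
  append 18 at index 9 → [3, 6, 12, 7, 27, 21, 28, 24, 23, 18]
  18 < parent 27 at index 4, swap → [3, 6, 12, 7, 18, 21, 28, 24, 23, 27]
insert 38:
  append 38 at index 10 → [3, 6, 12, 7, 18, 21, 28, 24, 23, 27, 38] (no swap needed)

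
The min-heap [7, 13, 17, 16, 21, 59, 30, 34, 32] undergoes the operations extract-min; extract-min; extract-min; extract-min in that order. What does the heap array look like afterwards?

extract-min → returns 7:
  remove root 7; move last element 32 to root → [32, 13, 17, 16, 21, 59, 30, 34]
  32 vs smaller child 13 at index 1, swap → [13, 32, 17, 16, 21, 59, 30, 34]
  32 vs smaller child 16 at index 3, swap → [13, 16, 17, 32, 21, 59, 30, 34]
extract-min → returns 13:
  remove root 13; move last element 34 to root → [34, 16, 17, 32, 21, 59, 30]
  34 vs smaller child 16 at index 1, swap → [16, 34, 17, 32, 21, 59, 30]
  34 vs smaller child 21 at index 4, swap → [16, 21, 17, 32, 34, 59, 30]
extract-min → returns 16:
  remove root 16; move last element 30 to root → [30, 21, 17, 32, 34, 59]
  30 vs smaller child 17 at index 2, swap → [17, 21, 30, 32, 34, 59]
extract-min → returns 17:
  remove root 17; move last element 59 to root → [59, 21, 30, 32, 34]
  59 vs smaller child 21 at index 1, swap → [21, 59, 30, 32, 34]
  59 vs smaller child 32 at index 3, swap → [21, 32, 30, 59, 34]

[21, 32, 30, 59, 34]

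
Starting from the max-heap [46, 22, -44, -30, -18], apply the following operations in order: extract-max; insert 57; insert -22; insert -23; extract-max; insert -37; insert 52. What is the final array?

[52, 22, -22, -18, -23, -44, -37, -30]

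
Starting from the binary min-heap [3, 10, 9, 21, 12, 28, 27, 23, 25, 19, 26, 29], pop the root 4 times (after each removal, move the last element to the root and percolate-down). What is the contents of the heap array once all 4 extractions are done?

[19, 21, 27, 23, 26, 28, 29, 25]

extract-min #1 returns 3:
  remove root 3; move last element 29 to root → [29, 10, 9, 21, 12, 28, 27, 23, 25, 19, 26]
  29 vs smaller child 9 at index 2, swap → [9, 10, 29, 21, 12, 28, 27, 23, 25, 19, 26]
  29 vs smaller child 27 at index 6, swap → [9, 10, 27, 21, 12, 28, 29, 23, 25, 19, 26]
extract-min #2 returns 9:
  remove root 9; move last element 26 to root → [26, 10, 27, 21, 12, 28, 29, 23, 25, 19]
  26 vs smaller child 10 at index 1, swap → [10, 26, 27, 21, 12, 28, 29, 23, 25, 19]
  26 vs smaller child 12 at index 4, swap → [10, 12, 27, 21, 26, 28, 29, 23, 25, 19]
  26 vs only child 19 at index 9, swap → [10, 12, 27, 21, 19, 28, 29, 23, 25, 26]
extract-min #3 returns 10:
  remove root 10; move last element 26 to root → [26, 12, 27, 21, 19, 28, 29, 23, 25]
  26 vs smaller child 12 at index 1, swap → [12, 26, 27, 21, 19, 28, 29, 23, 25]
  26 vs smaller child 19 at index 4, swap → [12, 19, 27, 21, 26, 28, 29, 23, 25]
extract-min #4 returns 12:
  remove root 12; move last element 25 to root → [25, 19, 27, 21, 26, 28, 29, 23]
  25 vs smaller child 19 at index 1, swap → [19, 25, 27, 21, 26, 28, 29, 23]
  25 vs smaller child 21 at index 3, swap → [19, 21, 27, 25, 26, 28, 29, 23]
  25 vs only child 23 at index 7, swap → [19, 21, 27, 23, 26, 28, 29, 25]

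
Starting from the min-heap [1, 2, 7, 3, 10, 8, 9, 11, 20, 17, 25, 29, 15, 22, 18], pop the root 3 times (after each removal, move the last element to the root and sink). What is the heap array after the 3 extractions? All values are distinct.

extract-min #1 returns 1:
  remove root 1; move last element 18 to root → [18, 2, 7, 3, 10, 8, 9, 11, 20, 17, 25, 29, 15, 22]
  18 vs smaller child 2 at index 1, swap → [2, 18, 7, 3, 10, 8, 9, 11, 20, 17, 25, 29, 15, 22]
  18 vs smaller child 3 at index 3, swap → [2, 3, 7, 18, 10, 8, 9, 11, 20, 17, 25, 29, 15, 22]
  18 vs smaller child 11 at index 7, swap → [2, 3, 7, 11, 10, 8, 9, 18, 20, 17, 25, 29, 15, 22]
extract-min #2 returns 2:
  remove root 2; move last element 22 to root → [22, 3, 7, 11, 10, 8, 9, 18, 20, 17, 25, 29, 15]
  22 vs smaller child 3 at index 1, swap → [3, 22, 7, 11, 10, 8, 9, 18, 20, 17, 25, 29, 15]
  22 vs smaller child 10 at index 4, swap → [3, 10, 7, 11, 22, 8, 9, 18, 20, 17, 25, 29, 15]
  22 vs smaller child 17 at index 9, swap → [3, 10, 7, 11, 17, 8, 9, 18, 20, 22, 25, 29, 15]
extract-min #3 returns 3:
  remove root 3; move last element 15 to root → [15, 10, 7, 11, 17, 8, 9, 18, 20, 22, 25, 29]
  15 vs smaller child 7 at index 2, swap → [7, 10, 15, 11, 17, 8, 9, 18, 20, 22, 25, 29]
  15 vs smaller child 8 at index 5, swap → [7, 10, 8, 11, 17, 15, 9, 18, 20, 22, 25, 29]

[7, 10, 8, 11, 17, 15, 9, 18, 20, 22, 25, 29]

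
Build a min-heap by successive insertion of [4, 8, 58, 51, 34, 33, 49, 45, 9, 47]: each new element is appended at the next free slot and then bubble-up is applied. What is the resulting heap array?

[4, 8, 33, 9, 34, 58, 49, 51, 45, 47]

Insert 4:
  append 4 at index 0 → [4] (no swap needed)
Insert 8:
  append 8 at index 1 → [4, 8] (no swap needed)
Insert 58:
  append 58 at index 2 → [4, 8, 58] (no swap needed)
Insert 51:
  append 51 at index 3 → [4, 8, 58, 51] (no swap needed)
Insert 34:
  append 34 at index 4 → [4, 8, 58, 51, 34] (no swap needed)
Insert 33:
  append 33 at index 5 → [4, 8, 58, 51, 34, 33]
  33 < parent 58 at index 2, swap → [4, 8, 33, 51, 34, 58]
Insert 49:
  append 49 at index 6 → [4, 8, 33, 51, 34, 58, 49] (no swap needed)
Insert 45:
  append 45 at index 7 → [4, 8, 33, 51, 34, 58, 49, 45]
  45 < parent 51 at index 3, swap → [4, 8, 33, 45, 34, 58, 49, 51]
Insert 9:
  append 9 at index 8 → [4, 8, 33, 45, 34, 58, 49, 51, 9]
  9 < parent 45 at index 3, swap → [4, 8, 33, 9, 34, 58, 49, 51, 45]
Insert 47:
  append 47 at index 9 → [4, 8, 33, 9, 34, 58, 49, 51, 45, 47] (no swap needed)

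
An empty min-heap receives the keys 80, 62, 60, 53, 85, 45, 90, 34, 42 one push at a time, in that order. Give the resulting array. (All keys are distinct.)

Insert 80:
  append 80 at index 0 → [80] (no swap needed)
Insert 62:
  append 62 at index 1 → [80, 62]
  62 < parent 80 at index 0, swap → [62, 80]
Insert 60:
  append 60 at index 2 → [62, 80, 60]
  60 < parent 62 at index 0, swap → [60, 80, 62]
Insert 53:
  append 53 at index 3 → [60, 80, 62, 53]
  53 < parent 80 at index 1, swap → [60, 53, 62, 80]
  53 < parent 60 at index 0, swap → [53, 60, 62, 80]
Insert 85:
  append 85 at index 4 → [53, 60, 62, 80, 85] (no swap needed)
Insert 45:
  append 45 at index 5 → [53, 60, 62, 80, 85, 45]
  45 < parent 62 at index 2, swap → [53, 60, 45, 80, 85, 62]
  45 < parent 53 at index 0, swap → [45, 60, 53, 80, 85, 62]
Insert 90:
  append 90 at index 6 → [45, 60, 53, 80, 85, 62, 90] (no swap needed)
Insert 34:
  append 34 at index 7 → [45, 60, 53, 80, 85, 62, 90, 34]
  34 < parent 80 at index 3, swap → [45, 60, 53, 34, 85, 62, 90, 80]
  34 < parent 60 at index 1, swap → [45, 34, 53, 60, 85, 62, 90, 80]
  34 < parent 45 at index 0, swap → [34, 45, 53, 60, 85, 62, 90, 80]
Insert 42:
  append 42 at index 8 → [34, 45, 53, 60, 85, 62, 90, 80, 42]
  42 < parent 60 at index 3, swap → [34, 45, 53, 42, 85, 62, 90, 80, 60]
  42 < parent 45 at index 1, swap → [34, 42, 53, 45, 85, 62, 90, 80, 60]

[34, 42, 53, 45, 85, 62, 90, 80, 60]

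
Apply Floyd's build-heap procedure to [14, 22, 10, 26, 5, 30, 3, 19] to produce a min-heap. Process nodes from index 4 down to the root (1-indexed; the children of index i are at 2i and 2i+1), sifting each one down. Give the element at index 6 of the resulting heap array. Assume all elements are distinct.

30

sift down from index 4:
  26 vs only child 19 at index 8, swap → [14, 22, 10, 19, 5, 30, 3, 26]
sift down from index 3:
  10 vs smaller child 3 at index 7, swap → [14, 22, 3, 19, 5, 30, 10, 26]
sift down from index 2:
  22 vs smaller child 5 at index 5, swap → [14, 5, 3, 19, 22, 30, 10, 26]
sift down from index 1:
  14 vs smaller child 3 at index 3, swap → [3, 5, 14, 19, 22, 30, 10, 26]
  14 vs smaller child 10 at index 7, swap → [3, 5, 10, 19, 22, 30, 14, 26]
resulting array: [3, 5, 10, 19, 22, 30, 14, 26]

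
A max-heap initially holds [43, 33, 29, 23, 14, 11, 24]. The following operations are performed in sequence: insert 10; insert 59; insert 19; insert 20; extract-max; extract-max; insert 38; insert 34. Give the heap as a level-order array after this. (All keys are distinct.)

insert 10:
  append 10 at index 7 → [43, 33, 29, 23, 14, 11, 24, 10] (no swap needed)
insert 59:
  append 59 at index 8 → [43, 33, 29, 23, 14, 11, 24, 10, 59]
  59 > parent 23 at index 3, swap → [43, 33, 29, 59, 14, 11, 24, 10, 23]
  59 > parent 33 at index 1, swap → [43, 59, 29, 33, 14, 11, 24, 10, 23]
  59 > parent 43 at index 0, swap → [59, 43, 29, 33, 14, 11, 24, 10, 23]
insert 19:
  append 19 at index 9 → [59, 43, 29, 33, 14, 11, 24, 10, 23, 19]
  19 > parent 14 at index 4, swap → [59, 43, 29, 33, 19, 11, 24, 10, 23, 14]
insert 20:
  append 20 at index 10 → [59, 43, 29, 33, 19, 11, 24, 10, 23, 14, 20]
  20 > parent 19 at index 4, swap → [59, 43, 29, 33, 20, 11, 24, 10, 23, 14, 19]
extract-max → returns 59:
  remove root 59; move last element 19 to root → [19, 43, 29, 33, 20, 11, 24, 10, 23, 14]
  19 vs larger child 43 at index 1, swap → [43, 19, 29, 33, 20, 11, 24, 10, 23, 14]
  19 vs larger child 33 at index 3, swap → [43, 33, 29, 19, 20, 11, 24, 10, 23, 14]
  19 vs larger child 23 at index 8, swap → [43, 33, 29, 23, 20, 11, 24, 10, 19, 14]
extract-max → returns 43:
  remove root 43; move last element 14 to root → [14, 33, 29, 23, 20, 11, 24, 10, 19]
  14 vs larger child 33 at index 1, swap → [33, 14, 29, 23, 20, 11, 24, 10, 19]
  14 vs larger child 23 at index 3, swap → [33, 23, 29, 14, 20, 11, 24, 10, 19]
  14 vs larger child 19 at index 8, swap → [33, 23, 29, 19, 20, 11, 24, 10, 14]
insert 38:
  append 38 at index 9 → [33, 23, 29, 19, 20, 11, 24, 10, 14, 38]
  38 > parent 20 at index 4, swap → [33, 23, 29, 19, 38, 11, 24, 10, 14, 20]
  38 > parent 23 at index 1, swap → [33, 38, 29, 19, 23, 11, 24, 10, 14, 20]
  38 > parent 33 at index 0, swap → [38, 33, 29, 19, 23, 11, 24, 10, 14, 20]
insert 34:
  append 34 at index 10 → [38, 33, 29, 19, 23, 11, 24, 10, 14, 20, 34]
  34 > parent 23 at index 4, swap → [38, 33, 29, 19, 34, 11, 24, 10, 14, 20, 23]
  34 > parent 33 at index 1, swap → [38, 34, 29, 19, 33, 11, 24, 10, 14, 20, 23]

[38, 34, 29, 19, 33, 11, 24, 10, 14, 20, 23]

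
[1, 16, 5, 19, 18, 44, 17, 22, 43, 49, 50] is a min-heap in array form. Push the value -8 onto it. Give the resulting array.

[-8, 16, 1, 19, 18, 5, 17, 22, 43, 49, 50, 44]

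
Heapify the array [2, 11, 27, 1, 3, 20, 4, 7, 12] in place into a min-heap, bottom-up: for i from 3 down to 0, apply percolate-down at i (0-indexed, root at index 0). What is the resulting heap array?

[1, 2, 4, 7, 3, 20, 27, 11, 12]

sift down from index 3: already satisfies heap property
sift down from index 2:
  27 vs smaller child 4 at index 6, swap → [2, 11, 4, 1, 3, 20, 27, 7, 12]
sift down from index 1:
  11 vs smaller child 1 at index 3, swap → [2, 1, 4, 11, 3, 20, 27, 7, 12]
  11 vs smaller child 7 at index 7, swap → [2, 1, 4, 7, 3, 20, 27, 11, 12]
sift down from index 0:
  2 vs smaller child 1 at index 1, swap → [1, 2, 4, 7, 3, 20, 27, 11, 12]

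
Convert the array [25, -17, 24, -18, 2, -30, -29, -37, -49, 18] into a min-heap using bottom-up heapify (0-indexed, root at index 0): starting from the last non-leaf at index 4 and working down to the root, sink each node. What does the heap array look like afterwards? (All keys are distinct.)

sift down from index 4: already satisfies heap property
sift down from index 3:
  -18 vs smaller child -49 at index 8, swap → [25, -17, 24, -49, 2, -30, -29, -37, -18, 18]
sift down from index 2:
  24 vs smaller child -30 at index 5, swap → [25, -17, -30, -49, 2, 24, -29, -37, -18, 18]
sift down from index 1:
  -17 vs smaller child -49 at index 3, swap → [25, -49, -30, -17, 2, 24, -29, -37, -18, 18]
  -17 vs smaller child -37 at index 7, swap → [25, -49, -30, -37, 2, 24, -29, -17, -18, 18]
sift down from index 0:
  25 vs smaller child -49 at index 1, swap → [-49, 25, -30, -37, 2, 24, -29, -17, -18, 18]
  25 vs smaller child -37 at index 3, swap → [-49, -37, -30, 25, 2, 24, -29, -17, -18, 18]
  25 vs smaller child -18 at index 8, swap → [-49, -37, -30, -18, 2, 24, -29, -17, 25, 18]

[-49, -37, -30, -18, 2, 24, -29, -17, 25, 18]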